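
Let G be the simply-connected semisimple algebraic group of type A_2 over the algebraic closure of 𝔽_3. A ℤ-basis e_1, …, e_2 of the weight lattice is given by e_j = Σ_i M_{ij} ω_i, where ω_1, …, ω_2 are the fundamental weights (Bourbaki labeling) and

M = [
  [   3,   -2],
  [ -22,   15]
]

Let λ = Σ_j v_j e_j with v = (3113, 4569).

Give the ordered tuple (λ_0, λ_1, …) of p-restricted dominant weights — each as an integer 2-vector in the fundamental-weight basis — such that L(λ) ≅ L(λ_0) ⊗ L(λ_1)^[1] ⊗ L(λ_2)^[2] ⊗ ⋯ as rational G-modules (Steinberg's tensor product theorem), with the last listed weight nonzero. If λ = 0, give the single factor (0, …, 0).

((0, 1), (1, 1), (1, 2), (1, 1), (2, 0))

In the fundamental-weight basis, λ has coordinates c = M·v (v = (3113, 4569)):
  c_1 = 3·3113 + (-2)·(4569) = 201
  c_2 = (-22)·(3113) + 15·4569 = 49
Base-3 expansion of each c_i:
  c_1 = 201 = 0·3^0 + 1·3^1 + 1·3^2 + 1·3^3 + 2·3^4
  c_2 = 49 = 1·3^0 + 1·3^1 + 2·3^2 + 1·3^3
Factor λ_0 = (0, 1)
Factor λ_1 = (1, 1)
Factor λ_2 = (1, 2)
Factor λ_3 = (1, 1)
Factor λ_4 = (2, 0)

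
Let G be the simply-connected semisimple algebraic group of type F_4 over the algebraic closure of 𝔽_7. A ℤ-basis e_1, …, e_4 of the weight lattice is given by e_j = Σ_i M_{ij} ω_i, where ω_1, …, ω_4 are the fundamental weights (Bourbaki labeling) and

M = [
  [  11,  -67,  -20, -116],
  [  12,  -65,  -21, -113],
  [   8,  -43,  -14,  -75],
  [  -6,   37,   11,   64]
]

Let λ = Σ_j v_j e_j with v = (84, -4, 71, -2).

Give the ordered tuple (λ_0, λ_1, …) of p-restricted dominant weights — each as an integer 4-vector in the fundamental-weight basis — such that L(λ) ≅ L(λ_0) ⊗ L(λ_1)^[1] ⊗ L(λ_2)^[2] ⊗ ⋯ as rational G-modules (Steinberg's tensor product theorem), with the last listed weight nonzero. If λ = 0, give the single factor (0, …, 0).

((4, 3, 0, 1),)

Change of basis e → ω: c = M·v where v = (84, -4, 71, -2):
  c_1 = 11*84 + -67*-4 + -20*71 + -116*-2 = 4
  c_2 = 12*84 + -65*-4 + -21*71 + -113*-2 = 3
  c_3 = 8*84 + -43*-4 + -14*71 + -75*-2 = 0
  c_4 = -6*84 + 37*-4 + 11*71 + 64*-2 = 1
p = 7; digits c_i = Σ_j d_{ij}·7^j, 0 ≤ d_{ij} < 7:
  c_1 = 4 = 4·7^0
  c_2 = 3 = 3·7^0
  c_3 = 0
  c_4 = 1 = 1·7^0
p-restricted factor λ_0 = (4, 3, 0, 1)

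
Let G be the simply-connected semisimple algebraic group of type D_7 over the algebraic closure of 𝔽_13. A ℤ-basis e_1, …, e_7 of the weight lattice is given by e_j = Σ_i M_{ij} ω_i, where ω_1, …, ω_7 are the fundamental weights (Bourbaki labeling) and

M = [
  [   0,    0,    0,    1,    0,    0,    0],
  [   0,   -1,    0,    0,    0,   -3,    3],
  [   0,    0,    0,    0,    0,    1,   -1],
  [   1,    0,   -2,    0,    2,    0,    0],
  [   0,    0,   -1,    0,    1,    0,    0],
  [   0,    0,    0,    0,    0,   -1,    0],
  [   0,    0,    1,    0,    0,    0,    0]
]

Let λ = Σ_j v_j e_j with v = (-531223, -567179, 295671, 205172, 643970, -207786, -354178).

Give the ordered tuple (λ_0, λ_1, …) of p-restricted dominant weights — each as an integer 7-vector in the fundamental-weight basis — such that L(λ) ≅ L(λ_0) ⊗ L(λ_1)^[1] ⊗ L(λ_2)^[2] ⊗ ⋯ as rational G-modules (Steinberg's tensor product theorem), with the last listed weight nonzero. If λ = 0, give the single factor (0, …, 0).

Change of basis e → ω: c = M·v where v = (-531223, -567179, 295671, 205172, 643970, -207786, -354178):
  c_1 = (0)·(-531223) + (0)·(-567179) + (0)·(295671) + (1)·(205172) + (0)·(643970) + (0)·(-207786) + (0)·(-354178) = 205172
  c_2 = (0)·(-531223) + (-1)·(-567179) + (0)·(295671) + (0)·(205172) + (0)·(643970) + (-3)·(-207786) + (3)·(-354178) = 128003
  c_3 = (0)·(-531223) + (0)·(-567179) + (0)·(295671) + (0)·(205172) + (0)·(643970) + (1)·(-207786) + (-1)·(-354178) = 146392
  c_4 = (1)·(-531223) + (0)·(-567179) + (-2)·(295671) + (0)·(205172) + (2)·(643970) + (0)·(-207786) + (0)·(-354178) = 165375
  c_5 = (0)·(-531223) + (0)·(-567179) + (-1)·(295671) + (0)·(205172) + (1)·(643970) + (0)·(-207786) + (0)·(-354178) = 348299
  c_6 = (0)·(-531223) + (0)·(-567179) + (0)·(295671) + (0)·(205172) + (0)·(643970) + (-1)·(-207786) + (0)·(-354178) = 207786
  c_7 = (0)·(-531223) + (0)·(-567179) + (1)·(295671) + (0)·(205172) + (0)·(643970) + (0)·(-207786) + (0)·(-354178) = 295671
Expand coordinatewise in base 13:
  c_1 = 205172 = 6·13^0 + 0·13^1 + 5·13^2 + 2·13^3 + 7·13^4
  c_2 = 128003 = 5·13^0 + 5·13^1 + 3·13^2 + 6·13^3 + 4·13^4
  c_3 = 146392 = 12·13^0 + 2·13^1 + 8·13^2 + 1·13^3 + 5·13^4
  c_4 = 165375 = 2·13^0 + 7·13^1 + 3·13^2 + 10·13^3 + 5·13^4
  c_5 = 348299 = 3·13^0 + 12·13^1 + 6·13^2 + 2·13^3 + 12·13^4
  c_6 = 207786 = 7·13^0 + 6·13^1 + 7·13^2 + 3·13^3 + 7·13^4
  c_7 = 295671 = 12·13^0 + 6·13^1 + 7·13^2 + 4·13^3 + 10·13^4
Factor λ_0 = (6, 5, 12, 2, 3, 7, 12)
Factor λ_1 = (0, 5, 2, 7, 12, 6, 6)
Factor λ_2 = (5, 3, 8, 3, 6, 7, 7)
Factor λ_3 = (2, 6, 1, 10, 2, 3, 4)
Factor λ_4 = (7, 4, 5, 5, 12, 7, 10)

((6, 5, 12, 2, 3, 7, 12), (0, 5, 2, 7, 12, 6, 6), (5, 3, 8, 3, 6, 7, 7), (2, 6, 1, 10, 2, 3, 4), (7, 4, 5, 5, 12, 7, 10))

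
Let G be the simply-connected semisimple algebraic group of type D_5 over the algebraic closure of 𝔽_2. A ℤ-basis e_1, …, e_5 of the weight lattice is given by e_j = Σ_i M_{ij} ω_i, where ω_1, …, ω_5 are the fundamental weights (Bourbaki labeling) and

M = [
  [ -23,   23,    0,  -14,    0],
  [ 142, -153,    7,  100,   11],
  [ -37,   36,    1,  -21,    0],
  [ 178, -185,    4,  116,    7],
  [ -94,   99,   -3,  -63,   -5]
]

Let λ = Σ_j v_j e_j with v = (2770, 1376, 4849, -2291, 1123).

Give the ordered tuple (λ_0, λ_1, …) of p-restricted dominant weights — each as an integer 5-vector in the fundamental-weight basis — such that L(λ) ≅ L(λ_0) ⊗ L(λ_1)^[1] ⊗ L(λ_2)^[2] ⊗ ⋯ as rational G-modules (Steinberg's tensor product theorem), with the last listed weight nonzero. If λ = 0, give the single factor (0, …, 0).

((0, 0, 0, 1, 1), (0, 0, 1, 0, 1), (1, 0, 1, 0, 1), (1, 1, 0, 0, 1))

Converting to the ω-basis (c_i = row i of M dotted with v = (2770, 1376, 4849, -2291, 1123)):
  c_1 = (-23)·(2770) + (23)·(1376) + (0)·(4849) + (-14)·(-2291) + (0)·(1123) = 12
  c_2 = (142)·(2770) + (-153)·(1376) + (7)·(4849) + (100)·(-2291) + (11)·(1123) = 8
  c_3 = (-37)·(2770) + (36)·(1376) + (1)·(4849) + (-21)·(-2291) + (0)·(1123) = 6
  c_4 = (178)·(2770) + (-185)·(1376) + (4)·(4849) + (116)·(-2291) + (7)·(1123) = 1
  c_5 = (-94)·(2770) + (99)·(1376) + (-3)·(4849) + (-63)·(-2291) + (-5)·(1123) = 15
Base-2 expansion of each c_i:
  c_1 = 12 = 0·2^0 + 0·2^1 + 1·2^2 + 1·2^3
  c_2 = 8 = 0·2^0 + 0·2^1 + 0·2^2 + 1·2^3
  c_3 = 6 = 0·2^0 + 1·2^1 + 1·2^2
  c_4 = 1 = 1·2^0
  c_5 = 15 = 1·2^0 + 1·2^1 + 1·2^2 + 1·2^3
λ_0 = (0, 0, 0, 1, 1)
λ_1 = (0, 0, 1, 0, 1)
λ_2 = (1, 0, 1, 0, 1)
λ_3 = (1, 1, 0, 0, 1)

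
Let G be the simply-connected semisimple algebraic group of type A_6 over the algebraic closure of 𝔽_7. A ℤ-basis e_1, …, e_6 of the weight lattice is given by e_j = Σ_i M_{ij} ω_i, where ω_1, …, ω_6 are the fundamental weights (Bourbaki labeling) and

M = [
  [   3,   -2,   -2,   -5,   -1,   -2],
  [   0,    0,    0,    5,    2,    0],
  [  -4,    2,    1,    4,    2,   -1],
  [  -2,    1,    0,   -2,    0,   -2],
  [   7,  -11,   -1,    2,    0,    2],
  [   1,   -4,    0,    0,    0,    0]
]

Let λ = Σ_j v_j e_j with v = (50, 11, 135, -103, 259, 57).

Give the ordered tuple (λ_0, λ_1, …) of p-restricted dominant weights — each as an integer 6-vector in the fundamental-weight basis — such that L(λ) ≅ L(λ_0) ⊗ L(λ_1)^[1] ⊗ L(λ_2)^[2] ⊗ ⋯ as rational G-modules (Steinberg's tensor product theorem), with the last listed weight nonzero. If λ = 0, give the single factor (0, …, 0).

Compute c_i = Σ_j M_{ij} v_j with v = (50, 11, 135, -103, 259, 57):
  c_1 = 3·50 + (-2)·(11) + (-2)·(135) + (-5)·(-103) + (-1)·(259) + (-2)·(57) = 0
  c_2 = 0·50 + 0·11 + 0·135 + (5)·(-103) + 2·259 + 0·57 = 3
  c_3 = (-4)·(50) + 2·11 + 1·135 + (4)·(-103) + 2·259 + (-1)·(57) = 6
  c_4 = (-2)·(50) + 1·11 + 0·135 + (-2)·(-103) + 0·259 + (-2)·(57) = 3
  c_5 = 7·50 + (-11)·(11) + (-1)·(135) + (2)·(-103) + 0·259 + 2·57 = 2
  c_6 = 1·50 + (-4)·(11) + 0·135 + (0)·(-103) + 0·259 + 0·57 = 6
p = 7; digits c_i = Σ_j d_{ij}·7^j, 0 ≤ d_{ij} < 7:
  c_1 = 0
  c_2 = 3 = 3·7^0
  c_3 = 6 = 6·7^0
  c_4 = 3 = 3·7^0
  c_5 = 2 = 2·7^0
  c_6 = 6 = 6·7^0
λ_0 = (0, 3, 6, 3, 2, 6)

((0, 3, 6, 3, 2, 6),)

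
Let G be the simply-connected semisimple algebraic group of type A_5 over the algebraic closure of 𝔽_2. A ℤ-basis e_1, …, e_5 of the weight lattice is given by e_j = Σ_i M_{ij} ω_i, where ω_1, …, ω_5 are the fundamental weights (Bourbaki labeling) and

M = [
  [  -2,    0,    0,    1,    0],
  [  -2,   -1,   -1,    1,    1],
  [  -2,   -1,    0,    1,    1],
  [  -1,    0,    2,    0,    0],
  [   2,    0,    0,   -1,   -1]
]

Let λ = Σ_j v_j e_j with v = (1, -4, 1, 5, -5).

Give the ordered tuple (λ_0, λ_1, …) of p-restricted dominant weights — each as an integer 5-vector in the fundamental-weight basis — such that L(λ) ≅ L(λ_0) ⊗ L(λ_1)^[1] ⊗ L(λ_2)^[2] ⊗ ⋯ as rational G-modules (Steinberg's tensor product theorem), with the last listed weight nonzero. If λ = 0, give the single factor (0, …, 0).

Change of basis e → ω: c = M·v where v = (1, -4, 1, 5, -5):
  c_1 = -2*1 + 0*-4 + 0*1 + 1*5 + 0*-5 = 3
  c_2 = -2*1 + -1*-4 + -1*1 + 1*5 + 1*-5 = 1
  c_3 = -2*1 + -1*-4 + 0*1 + 1*5 + 1*-5 = 2
  c_4 = -1*1 + 0*-4 + 2*1 + 0*5 + 0*-5 = 1
  c_5 = 2*1 + 0*-4 + 0*1 + -1*5 + -1*-5 = 2
p = 2; digits c_i = Σ_j d_{ij}·2^j, 0 ≤ d_{ij} < 2:
  c_1 = 3 = 1·2^0 + 1·2^1
  c_2 = 1 = 1·2^0
  c_3 = 2 = 0·2^0 + 1·2^1
  c_4 = 1 = 1·2^0
  c_5 = 2 = 0·2^0 + 1·2^1
p-restricted factor λ_0 = (1, 1, 0, 1, 0)
p-restricted factor λ_1 = (1, 0, 1, 0, 1)

((1, 1, 0, 1, 0), (1, 0, 1, 0, 1))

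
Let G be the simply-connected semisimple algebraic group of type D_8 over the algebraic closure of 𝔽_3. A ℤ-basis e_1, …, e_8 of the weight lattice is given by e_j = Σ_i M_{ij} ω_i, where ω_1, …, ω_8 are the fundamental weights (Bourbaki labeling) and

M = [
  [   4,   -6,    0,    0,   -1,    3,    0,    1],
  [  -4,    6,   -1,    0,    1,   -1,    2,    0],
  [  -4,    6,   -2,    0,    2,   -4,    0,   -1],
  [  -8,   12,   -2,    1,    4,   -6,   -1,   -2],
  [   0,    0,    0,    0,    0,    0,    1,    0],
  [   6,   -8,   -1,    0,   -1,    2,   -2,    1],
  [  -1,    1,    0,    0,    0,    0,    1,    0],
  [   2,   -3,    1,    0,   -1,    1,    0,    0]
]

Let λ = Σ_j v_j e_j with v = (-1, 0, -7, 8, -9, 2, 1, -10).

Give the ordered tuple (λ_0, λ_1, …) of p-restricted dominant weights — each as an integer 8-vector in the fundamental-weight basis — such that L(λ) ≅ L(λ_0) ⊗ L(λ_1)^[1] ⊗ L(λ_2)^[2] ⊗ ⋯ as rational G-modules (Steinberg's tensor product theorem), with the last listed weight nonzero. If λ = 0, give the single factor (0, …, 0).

ω-coordinates c = M·v, v = (-1, 0, -7, 8, -9, 2, 1, -10):
  c_1 = (4)·(-1) + (-6)·(0) + (0)·(-7) + (0)·(8) + (-1)·(-9) + (3)·(2) + (0)·(1) + (1)·(-10) = 1
  c_2 = (-4)·(-1) + (6)·(0) + (-1)·(-7) + (0)·(8) + (1)·(-9) + (-1)·(2) + (2)·(1) + (0)·(-10) = 2
  c_3 = (-4)·(-1) + (6)·(0) + (-2)·(-7) + (0)·(8) + (2)·(-9) + (-4)·(2) + (0)·(1) + (-1)·(-10) = 2
  c_4 = (-8)·(-1) + (12)·(0) + (-2)·(-7) + (1)·(8) + (4)·(-9) + (-6)·(2) + (-1)·(1) + (-2)·(-10) = 1
  c_5 = (0)·(-1) + (0)·(0) + (0)·(-7) + (0)·(8) + (0)·(-9) + (0)·(2) + (1)·(1) + (0)·(-10) = 1
  c_6 = (6)·(-1) + (-8)·(0) + (-1)·(-7) + (0)·(8) + (-1)·(-9) + (2)·(2) + (-2)·(1) + (1)·(-10) = 2
  c_7 = (-1)·(-1) + (1)·(0) + (0)·(-7) + (0)·(8) + (0)·(-9) + (0)·(2) + (1)·(1) + (0)·(-10) = 2
  c_8 = (2)·(-1) + (-3)·(0) + (1)·(-7) + (0)·(8) + (-1)·(-9) + (1)·(2) + (0)·(1) + (0)·(-10) = 2
Base-3 expansion of each c_i:
  c_1 = 1 = 1·3^0
  c_2 = 2 = 2·3^0
  c_3 = 2 = 2·3^0
  c_4 = 1 = 1·3^0
  c_5 = 1 = 1·3^0
  c_6 = 2 = 2·3^0
  c_7 = 2 = 2·3^0
  c_8 = 2 = 2·3^0
λ_0 = (1, 2, 2, 1, 1, 2, 2, 2)

((1, 2, 2, 1, 1, 2, 2, 2),)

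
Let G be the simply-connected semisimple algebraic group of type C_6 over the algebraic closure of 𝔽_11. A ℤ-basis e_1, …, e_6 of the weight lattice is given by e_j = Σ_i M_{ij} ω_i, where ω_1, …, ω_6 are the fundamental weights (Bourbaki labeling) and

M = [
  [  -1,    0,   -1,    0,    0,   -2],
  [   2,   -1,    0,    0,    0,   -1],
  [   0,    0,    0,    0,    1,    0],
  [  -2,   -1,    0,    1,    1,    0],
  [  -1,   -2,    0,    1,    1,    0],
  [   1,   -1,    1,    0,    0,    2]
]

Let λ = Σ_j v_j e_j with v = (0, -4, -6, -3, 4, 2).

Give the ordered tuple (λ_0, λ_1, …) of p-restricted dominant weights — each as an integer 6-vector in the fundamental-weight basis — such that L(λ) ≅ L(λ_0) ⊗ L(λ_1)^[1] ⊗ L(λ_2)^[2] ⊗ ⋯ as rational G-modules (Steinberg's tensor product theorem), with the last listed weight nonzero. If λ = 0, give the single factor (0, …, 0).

((2, 2, 4, 5, 9, 2),)

Compute c_i = Σ_j M_{ij} v_j with v = (0, -4, -6, -3, 4, 2):
  c_1 = -1*0 + 0*-4 + -1*-6 + 0*-3 + 0*4 + -2*2 = 2
  c_2 = 2*0 + -1*-4 + 0*-6 + 0*-3 + 0*4 + -1*2 = 2
  c_3 = 0*0 + 0*-4 + 0*-6 + 0*-3 + 1*4 + 0*2 = 4
  c_4 = -2*0 + -1*-4 + 0*-6 + 1*-3 + 1*4 + 0*2 = 5
  c_5 = -1*0 + -2*-4 + 0*-6 + 1*-3 + 1*4 + 0*2 = 9
  c_6 = 1*0 + -1*-4 + 1*-6 + 0*-3 + 0*4 + 2*2 = 2
p = 11; digits c_i = Σ_j d_{ij}·11^j, 0 ≤ d_{ij} < 11:
  c_1 = 2 = 2·11^0
  c_2 = 2 = 2·11^0
  c_3 = 4 = 4·11^0
  c_4 = 5 = 5·11^0
  c_5 = 9 = 9·11^0
  c_6 = 2 = 2·11^0
Factor λ_0 = (2, 2, 4, 5, 9, 2)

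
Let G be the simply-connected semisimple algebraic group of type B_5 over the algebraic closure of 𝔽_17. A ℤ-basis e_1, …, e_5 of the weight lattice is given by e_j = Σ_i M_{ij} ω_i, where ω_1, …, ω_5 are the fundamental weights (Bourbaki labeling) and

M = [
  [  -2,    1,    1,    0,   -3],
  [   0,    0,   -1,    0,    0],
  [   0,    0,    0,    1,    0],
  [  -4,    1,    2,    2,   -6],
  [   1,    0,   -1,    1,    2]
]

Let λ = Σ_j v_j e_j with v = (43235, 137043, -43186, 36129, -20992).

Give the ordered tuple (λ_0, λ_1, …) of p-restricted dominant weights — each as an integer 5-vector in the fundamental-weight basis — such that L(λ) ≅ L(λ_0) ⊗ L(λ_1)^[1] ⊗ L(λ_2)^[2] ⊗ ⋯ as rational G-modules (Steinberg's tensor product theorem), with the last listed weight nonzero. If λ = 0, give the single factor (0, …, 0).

ω-coordinates c = M·v, v = (43235, 137043, -43186, 36129, -20992):
  c_1 = -2*43235 + 1*137043 + 1*-43186 + 0*36129 + -3*-20992 = 70363
  c_2 = 0*43235 + 0*137043 + -1*-43186 + 0*36129 + 0*-20992 = 43186
  c_3 = 0*43235 + 0*137043 + 0*-43186 + 1*36129 + 0*-20992 = 36129
  c_4 = -4*43235 + 1*137043 + 2*-43186 + 2*36129 + -6*-20992 = 75941
  c_5 = 1*43235 + 0*137043 + -1*-43186 + 1*36129 + 2*-20992 = 80566
Base-17 expansion of each c_i:
  c_1 = 70363 = 0·17^0 + 8·17^1 + 5·17^2 + 14·17^3
  c_2 = 43186 = 6·17^0 + 7·17^1 + 13·17^2 + 8·17^3
  c_3 = 36129 = 4·17^0 + 0·17^1 + 6·17^2 + 7·17^3
  c_4 = 75941 = 2·17^0 + 13·17^1 + 7·17^2 + 15·17^3
  c_5 = 80566 = 3·17^0 + 13·17^1 + 6·17^2 + 16·17^3
p-restricted factor λ_0 = (0, 6, 4, 2, 3)
p-restricted factor λ_1 = (8, 7, 0, 13, 13)
p-restricted factor λ_2 = (5, 13, 6, 7, 6)
p-restricted factor λ_3 = (14, 8, 7, 15, 16)

((0, 6, 4, 2, 3), (8, 7, 0, 13, 13), (5, 13, 6, 7, 6), (14, 8, 7, 15, 16))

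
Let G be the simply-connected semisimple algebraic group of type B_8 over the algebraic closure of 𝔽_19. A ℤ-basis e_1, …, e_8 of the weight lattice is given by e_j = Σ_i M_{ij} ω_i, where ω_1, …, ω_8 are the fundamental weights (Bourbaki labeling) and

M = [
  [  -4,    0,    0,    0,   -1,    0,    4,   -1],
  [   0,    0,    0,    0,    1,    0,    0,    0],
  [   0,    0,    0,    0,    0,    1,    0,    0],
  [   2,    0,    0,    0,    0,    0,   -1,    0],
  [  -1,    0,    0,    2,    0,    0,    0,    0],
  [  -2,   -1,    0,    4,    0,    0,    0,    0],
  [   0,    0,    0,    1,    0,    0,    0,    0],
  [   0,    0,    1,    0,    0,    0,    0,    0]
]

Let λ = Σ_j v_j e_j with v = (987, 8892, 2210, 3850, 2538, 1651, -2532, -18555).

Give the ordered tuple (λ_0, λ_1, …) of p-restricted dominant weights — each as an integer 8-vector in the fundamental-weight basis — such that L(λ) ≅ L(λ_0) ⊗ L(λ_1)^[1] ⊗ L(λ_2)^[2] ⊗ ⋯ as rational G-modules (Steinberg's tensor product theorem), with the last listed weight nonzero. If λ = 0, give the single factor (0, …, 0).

Change of basis e → ω: c = M·v where v = (987, 8892, 2210, 3850, 2538, 1651, -2532, -18555):
  c_1 = -4*987 + 0*8892 + 0*2210 + 0*3850 + -1*2538 + 0*1651 + 4*-2532 + -1*-18555 = 1941
  c_2 = 0*987 + 0*8892 + 0*2210 + 0*3850 + 1*2538 + 0*1651 + 0*-2532 + 0*-18555 = 2538
  c_3 = 0*987 + 0*8892 + 0*2210 + 0*3850 + 0*2538 + 1*1651 + 0*-2532 + 0*-18555 = 1651
  c_4 = 2*987 + 0*8892 + 0*2210 + 0*3850 + 0*2538 + 0*1651 + -1*-2532 + 0*-18555 = 4506
  c_5 = -1*987 + 0*8892 + 0*2210 + 2*3850 + 0*2538 + 0*1651 + 0*-2532 + 0*-18555 = 6713
  c_6 = -2*987 + -1*8892 + 0*2210 + 4*3850 + 0*2538 + 0*1651 + 0*-2532 + 0*-18555 = 4534
  c_7 = 0*987 + 0*8892 + 0*2210 + 1*3850 + 0*2538 + 0*1651 + 0*-2532 + 0*-18555 = 3850
  c_8 = 0*987 + 0*8892 + 1*2210 + 0*3850 + 0*2538 + 0*1651 + 0*-2532 + 0*-18555 = 2210
Expand coordinatewise in base 19:
  c_1 = 1941 = 3·19^0 + 7·19^1 + 5·19^2
  c_2 = 2538 = 11·19^0 + 0·19^1 + 7·19^2
  c_3 = 1651 = 17·19^0 + 10·19^1 + 4·19^2
  c_4 = 4506 = 3·19^0 + 9·19^1 + 12·19^2
  c_5 = 6713 = 6·19^0 + 11·19^1 + 18·19^2
  c_6 = 4534 = 12·19^0 + 10·19^1 + 12·19^2
  c_7 = 3850 = 12·19^0 + 12·19^1 + 10·19^2
  c_8 = 2210 = 6·19^0 + 2·19^1 + 6·19^2
Factor λ_0 = (3, 11, 17, 3, 6, 12, 12, 6)
Factor λ_1 = (7, 0, 10, 9, 11, 10, 12, 2)
Factor λ_2 = (5, 7, 4, 12, 18, 12, 10, 6)

((3, 11, 17, 3, 6, 12, 12, 6), (7, 0, 10, 9, 11, 10, 12, 2), (5, 7, 4, 12, 18, 12, 10, 6))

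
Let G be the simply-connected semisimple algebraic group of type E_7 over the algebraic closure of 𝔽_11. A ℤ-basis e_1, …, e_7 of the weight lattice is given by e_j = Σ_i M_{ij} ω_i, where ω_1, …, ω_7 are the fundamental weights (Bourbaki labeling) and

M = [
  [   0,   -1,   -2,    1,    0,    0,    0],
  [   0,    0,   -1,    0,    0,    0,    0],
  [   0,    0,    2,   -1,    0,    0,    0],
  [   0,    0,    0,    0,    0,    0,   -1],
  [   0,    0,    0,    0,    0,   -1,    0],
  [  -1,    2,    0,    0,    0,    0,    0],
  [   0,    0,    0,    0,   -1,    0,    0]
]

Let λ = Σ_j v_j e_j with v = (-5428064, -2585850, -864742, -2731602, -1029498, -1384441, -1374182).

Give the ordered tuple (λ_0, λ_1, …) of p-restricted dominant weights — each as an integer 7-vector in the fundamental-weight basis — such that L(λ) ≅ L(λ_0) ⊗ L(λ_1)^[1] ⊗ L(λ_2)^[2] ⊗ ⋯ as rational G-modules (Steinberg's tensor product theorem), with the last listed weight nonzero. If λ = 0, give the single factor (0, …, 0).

ω-coordinates c = M·v, v = (-5428064, -2585850, -864742, -2731602, -1029498, -1384441, -1374182):
  c_1 = (0)·(-5428064) + (-1)·(-2585850) + (-2)·(-864742) + (1)·(-2731602) + (0)·(-1029498) + (0)·(-1384441) + (0)·(-1374182) = 1583732
  c_2 = (0)·(-5428064) + (0)·(-2585850) + (-1)·(-864742) + (0)·(-2731602) + (0)·(-1029498) + (0)·(-1384441) + (0)·(-1374182) = 864742
  c_3 = (0)·(-5428064) + (0)·(-2585850) + (2)·(-864742) + (-1)·(-2731602) + (0)·(-1029498) + (0)·(-1384441) + (0)·(-1374182) = 1002118
  c_4 = (0)·(-5428064) + (0)·(-2585850) + (0)·(-864742) + (0)·(-2731602) + (0)·(-1029498) + (0)·(-1384441) + (-1)·(-1374182) = 1374182
  c_5 = (0)·(-5428064) + (0)·(-2585850) + (0)·(-864742) + (0)·(-2731602) + (0)·(-1029498) + (-1)·(-1384441) + (0)·(-1374182) = 1384441
  c_6 = (-1)·(-5428064) + (2)·(-2585850) + (0)·(-864742) + (0)·(-2731602) + (0)·(-1029498) + (0)·(-1384441) + (0)·(-1374182) = 256364
  c_7 = (0)·(-5428064) + (0)·(-2585850) + (0)·(-864742) + (0)·(-2731602) + (-1)·(-1029498) + (0)·(-1384441) + (0)·(-1374182) = 1029498
p = 11; digits c_i = Σ_j d_{ij}·11^j, 0 ≤ d_{ij} < 11:
  c_1 = 1583732 = 7·11^0 + 7·11^1 + 9·11^2 + 1·11^3 + 9·11^4 + 9·11^5
  c_2 = 864742 = 10·11^0 + 6·11^1 + 7·11^2 + 0·11^3 + 4·11^4 + 5·11^5
  c_3 = 1002118 = 7·11^0 + 10·11^1 + 9·11^2 + 4·11^3 + 2·11^4 + 6·11^5
  c_4 = 1374182 = 7·11^0 + 9·11^1 + 4·11^2 + 9·11^3 + 5·11^4 + 8·11^5
  c_5 = 1384441 = 3·11^0 + 7·11^1 + 1·11^2 + 6·11^3 + 6·11^4 + 8·11^5
  c_6 = 256364 = 9·11^0 + 7·11^1 + 6·11^2 + 5·11^3 + 6·11^4 + 1·11^5
  c_7 = 1029498 = 8·11^0 + 2·11^1 + 5·11^2 + 3·11^3 + 4·11^4 + 6·11^5
λ_0 = (7, 10, 7, 7, 3, 9, 8)
λ_1 = (7, 6, 10, 9, 7, 7, 2)
λ_2 = (9, 7, 9, 4, 1, 6, 5)
λ_3 = (1, 0, 4, 9, 6, 5, 3)
λ_4 = (9, 4, 2, 5, 6, 6, 4)
λ_5 = (9, 5, 6, 8, 8, 1, 6)

((7, 10, 7, 7, 3, 9, 8), (7, 6, 10, 9, 7, 7, 2), (9, 7, 9, 4, 1, 6, 5), (1, 0, 4, 9, 6, 5, 3), (9, 4, 2, 5, 6, 6, 4), (9, 5, 6, 8, 8, 1, 6))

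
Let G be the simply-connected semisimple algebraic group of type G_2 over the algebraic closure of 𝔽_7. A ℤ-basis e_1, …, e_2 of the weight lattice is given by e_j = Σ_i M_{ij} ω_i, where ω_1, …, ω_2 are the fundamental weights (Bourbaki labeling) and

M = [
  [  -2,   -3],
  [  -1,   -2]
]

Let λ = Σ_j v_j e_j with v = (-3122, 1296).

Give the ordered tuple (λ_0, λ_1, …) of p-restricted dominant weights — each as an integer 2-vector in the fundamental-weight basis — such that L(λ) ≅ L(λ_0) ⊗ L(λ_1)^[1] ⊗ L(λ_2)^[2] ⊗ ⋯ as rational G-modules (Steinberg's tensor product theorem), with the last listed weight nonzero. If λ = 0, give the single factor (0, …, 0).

((4, 5), (0, 5), (6, 3), (6, 1))

ω-coordinates c = M·v, v = (-3122, 1296):
  c_1 = -2*-3122 + -3*1296 = 2356
  c_2 = -1*-3122 + -2*1296 = 530
Base-7 expansion of each c_i:
  c_1 = 2356 = 4·7^0 + 0·7^1 + 6·7^2 + 6·7^3
  c_2 = 530 = 5·7^0 + 5·7^1 + 3·7^2 + 1·7^3
λ_0 = (4, 5)
λ_1 = (0, 5)
λ_2 = (6, 3)
λ_3 = (6, 1)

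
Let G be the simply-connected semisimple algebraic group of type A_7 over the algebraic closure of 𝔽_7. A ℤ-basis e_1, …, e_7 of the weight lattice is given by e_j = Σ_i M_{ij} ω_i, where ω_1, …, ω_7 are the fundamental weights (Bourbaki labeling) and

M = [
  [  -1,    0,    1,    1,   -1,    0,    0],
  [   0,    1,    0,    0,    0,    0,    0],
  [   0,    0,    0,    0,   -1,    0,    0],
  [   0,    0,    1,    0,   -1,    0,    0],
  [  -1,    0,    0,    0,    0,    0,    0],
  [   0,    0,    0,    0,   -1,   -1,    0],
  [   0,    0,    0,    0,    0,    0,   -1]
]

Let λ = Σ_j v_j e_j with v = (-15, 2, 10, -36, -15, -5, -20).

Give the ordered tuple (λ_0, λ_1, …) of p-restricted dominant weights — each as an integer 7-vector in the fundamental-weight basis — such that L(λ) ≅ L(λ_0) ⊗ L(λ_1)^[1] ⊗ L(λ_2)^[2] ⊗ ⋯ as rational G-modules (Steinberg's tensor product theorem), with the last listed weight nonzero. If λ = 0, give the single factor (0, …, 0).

ω-coordinates c = M·v, v = (-15, 2, 10, -36, -15, -5, -20):
  c_1 = -1*-15 + 0*2 + 1*10 + 1*-36 + -1*-15 + 0*-5 + 0*-20 = 4
  c_2 = 0*-15 + 1*2 + 0*10 + 0*-36 + 0*-15 + 0*-5 + 0*-20 = 2
  c_3 = 0*-15 + 0*2 + 0*10 + 0*-36 + -1*-15 + 0*-5 + 0*-20 = 15
  c_4 = 0*-15 + 0*2 + 1*10 + 0*-36 + -1*-15 + 0*-5 + 0*-20 = 25
  c_5 = -1*-15 + 0*2 + 0*10 + 0*-36 + 0*-15 + 0*-5 + 0*-20 = 15
  c_6 = 0*-15 + 0*2 + 0*10 + 0*-36 + -1*-15 + -1*-5 + 0*-20 = 20
  c_7 = 0*-15 + 0*2 + 0*10 + 0*-36 + 0*-15 + 0*-5 + -1*-20 = 20
Writing each c_i in base p = 7:
  c_1 = 4 = 4·7^0
  c_2 = 2 = 2·7^0
  c_3 = 15 = 1·7^0 + 2·7^1
  c_4 = 25 = 4·7^0 + 3·7^1
  c_5 = 15 = 1·7^0 + 2·7^1
  c_6 = 20 = 6·7^0 + 2·7^1
  c_7 = 20 = 6·7^0 + 2·7^1
Factor λ_0 = (4, 2, 1, 4, 1, 6, 6)
Factor λ_1 = (0, 0, 2, 3, 2, 2, 2)

((4, 2, 1, 4, 1, 6, 6), (0, 0, 2, 3, 2, 2, 2))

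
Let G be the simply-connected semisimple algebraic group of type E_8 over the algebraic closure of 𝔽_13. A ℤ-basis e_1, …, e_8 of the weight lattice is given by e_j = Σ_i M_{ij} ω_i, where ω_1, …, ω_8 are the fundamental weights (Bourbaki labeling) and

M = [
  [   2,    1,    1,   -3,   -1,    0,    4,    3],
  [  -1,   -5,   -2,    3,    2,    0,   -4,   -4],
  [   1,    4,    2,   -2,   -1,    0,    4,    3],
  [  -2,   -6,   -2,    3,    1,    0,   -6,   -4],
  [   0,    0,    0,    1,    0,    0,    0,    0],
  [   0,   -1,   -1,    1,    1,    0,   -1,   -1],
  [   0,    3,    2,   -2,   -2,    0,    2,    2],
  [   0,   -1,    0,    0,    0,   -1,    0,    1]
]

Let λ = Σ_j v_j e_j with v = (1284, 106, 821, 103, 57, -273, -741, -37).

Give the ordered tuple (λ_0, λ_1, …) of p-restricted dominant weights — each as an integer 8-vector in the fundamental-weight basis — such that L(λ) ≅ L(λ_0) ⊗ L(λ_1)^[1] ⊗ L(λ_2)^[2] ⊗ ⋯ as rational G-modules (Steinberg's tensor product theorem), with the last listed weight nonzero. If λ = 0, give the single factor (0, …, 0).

Converting to the ω-basis (c_i = row i of M dotted with v = (1284, 106, 821, 103, 57, -273, -741, -37)):
  c_1 = 2·1284 + 1·106 + 1·821 + (-3)·(103) + (-1)·(57) + (0)·(-273) + (4)·(-741) + (3)·(-37) = 54
  c_2 = (-1)·(1284) + (-5)·(106) + (-2)·(821) + 3·103 + 2·57 + (0)·(-273) + (-4)·(-741) + (-4)·(-37) = 79
  c_3 = 1·1284 + 4·106 + 2·821 + (-2)·(103) + (-1)·(57) + (0)·(-273) + (4)·(-741) + (3)·(-37) = 12
  c_4 = (-2)·(1284) + (-6)·(106) + (-2)·(821) + 3·103 + 1·57 + (0)·(-273) + (-6)·(-741) + (-4)·(-37) = 114
  c_5 = 0·1284 + 0·106 + 0·821 + 1·103 + 0·57 + (0)·(-273) + (0)·(-741) + (0)·(-37) = 103
  c_6 = 0·1284 + (-1)·(106) + (-1)·(821) + 1·103 + 1·57 + (0)·(-273) + (-1)·(-741) + (-1)·(-37) = 11
  c_7 = 0·1284 + 3·106 + 2·821 + (-2)·(103) + (-2)·(57) + (0)·(-273) + (2)·(-741) + (2)·(-37) = 84
  c_8 = 0·1284 + (-1)·(106) + 0·821 + 0·103 + 0·57 + (-1)·(-273) + (0)·(-741) + (1)·(-37) = 130
Writing each c_i in base p = 13:
  c_1 = 54 = 2·13^0 + 4·13^1
  c_2 = 79 = 1·13^0 + 6·13^1
  c_3 = 12 = 12·13^0
  c_4 = 114 = 10·13^0 + 8·13^1
  c_5 = 103 = 12·13^0 + 7·13^1
  c_6 = 11 = 11·13^0
  c_7 = 84 = 6·13^0 + 6·13^1
  c_8 = 130 = 0·13^0 + 10·13^1
λ_0 = (2, 1, 12, 10, 12, 11, 6, 0)
λ_1 = (4, 6, 0, 8, 7, 0, 6, 10)

((2, 1, 12, 10, 12, 11, 6, 0), (4, 6, 0, 8, 7, 0, 6, 10))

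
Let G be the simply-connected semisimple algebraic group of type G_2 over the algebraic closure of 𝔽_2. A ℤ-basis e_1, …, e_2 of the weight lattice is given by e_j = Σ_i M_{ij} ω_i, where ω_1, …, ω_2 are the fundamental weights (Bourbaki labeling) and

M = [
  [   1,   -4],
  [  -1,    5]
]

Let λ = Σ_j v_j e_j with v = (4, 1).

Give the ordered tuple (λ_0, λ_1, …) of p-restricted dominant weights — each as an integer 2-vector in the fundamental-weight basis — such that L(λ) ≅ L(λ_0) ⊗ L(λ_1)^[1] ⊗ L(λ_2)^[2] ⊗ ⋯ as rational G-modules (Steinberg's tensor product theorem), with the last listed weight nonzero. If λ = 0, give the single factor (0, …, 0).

Converting to the ω-basis (c_i = row i of M dotted with v = (4, 1)):
  c_1 = (1)·(4) + (-4)·(1) = 0
  c_2 = (-1)·(4) + (5)·(1) = 1
Writing each c_i in base p = 2:
  c_1 = 0
  c_2 = 1 = 1·2^0
λ_0 = (0, 1)

((0, 1),)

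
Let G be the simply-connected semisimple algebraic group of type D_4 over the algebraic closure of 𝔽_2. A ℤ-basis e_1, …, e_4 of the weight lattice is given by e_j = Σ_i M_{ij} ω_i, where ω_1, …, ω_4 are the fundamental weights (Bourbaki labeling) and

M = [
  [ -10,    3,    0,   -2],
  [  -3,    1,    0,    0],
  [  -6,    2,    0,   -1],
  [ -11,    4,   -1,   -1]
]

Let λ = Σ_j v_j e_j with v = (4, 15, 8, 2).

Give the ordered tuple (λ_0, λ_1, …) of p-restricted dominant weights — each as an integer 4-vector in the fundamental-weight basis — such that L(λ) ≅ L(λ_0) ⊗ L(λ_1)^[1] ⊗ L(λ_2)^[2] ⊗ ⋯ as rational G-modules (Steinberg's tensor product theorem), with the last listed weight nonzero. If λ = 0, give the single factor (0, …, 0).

((1, 1, 0, 0), (0, 1, 0, 1), (0, 0, 1, 1))

Change of basis e → ω: c = M·v where v = (4, 15, 8, 2):
  c_1 = -10*4 + 3*15 + 0*8 + -2*2 = 1
  c_2 = -3*4 + 1*15 + 0*8 + 0*2 = 3
  c_3 = -6*4 + 2*15 + 0*8 + -1*2 = 4
  c_4 = -11*4 + 4*15 + -1*8 + -1*2 = 6
Base-2 expansion of each c_i:
  c_1 = 1 = 1·2^0
  c_2 = 3 = 1·2^0 + 1·2^1
  c_3 = 4 = 0·2^0 + 0·2^1 + 1·2^2
  c_4 = 6 = 0·2^0 + 1·2^1 + 1·2^2
p-restricted factor λ_0 = (1, 1, 0, 0)
p-restricted factor λ_1 = (0, 1, 0, 1)
p-restricted factor λ_2 = (0, 0, 1, 1)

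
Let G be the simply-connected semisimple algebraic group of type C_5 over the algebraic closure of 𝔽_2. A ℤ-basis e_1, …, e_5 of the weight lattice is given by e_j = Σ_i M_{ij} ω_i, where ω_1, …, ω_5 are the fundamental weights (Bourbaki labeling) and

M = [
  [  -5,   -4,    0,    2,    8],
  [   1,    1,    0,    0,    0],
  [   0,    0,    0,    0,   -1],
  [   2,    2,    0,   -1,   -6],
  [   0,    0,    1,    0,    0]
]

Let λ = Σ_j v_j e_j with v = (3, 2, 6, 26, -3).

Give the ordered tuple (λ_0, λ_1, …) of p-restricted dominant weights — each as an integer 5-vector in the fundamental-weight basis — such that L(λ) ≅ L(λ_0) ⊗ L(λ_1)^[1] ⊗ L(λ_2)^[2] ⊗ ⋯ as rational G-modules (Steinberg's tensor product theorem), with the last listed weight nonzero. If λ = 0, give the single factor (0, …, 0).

((1, 1, 1, 0, 0), (0, 0, 1, 1, 1), (1, 1, 0, 0, 1))

Change of basis e → ω: c = M·v where v = (3, 2, 6, 26, -3):
  c_1 = (-5)·(3) + (-4)·(2) + 0·6 + 2·26 + (8)·(-3) = 5
  c_2 = 1·3 + 1·2 + 0·6 + 0·26 + (0)·(-3) = 5
  c_3 = 0·3 + 0·2 + 0·6 + 0·26 + (-1)·(-3) = 3
  c_4 = 2·3 + 2·2 + 0·6 + (-1)·(26) + (-6)·(-3) = 2
  c_5 = 0·3 + 0·2 + 1·6 + 0·26 + (0)·(-3) = 6
Base-2 expansion of each c_i:
  c_1 = 5 = 1·2^0 + 0·2^1 + 1·2^2
  c_2 = 5 = 1·2^0 + 0·2^1 + 1·2^2
  c_3 = 3 = 1·2^0 + 1·2^1
  c_4 = 2 = 0·2^0 + 1·2^1
  c_5 = 6 = 0·2^0 + 1·2^1 + 1·2^2
p-restricted factor λ_0 = (1, 1, 1, 0, 0)
p-restricted factor λ_1 = (0, 0, 1, 1, 1)
p-restricted factor λ_2 = (1, 1, 0, 0, 1)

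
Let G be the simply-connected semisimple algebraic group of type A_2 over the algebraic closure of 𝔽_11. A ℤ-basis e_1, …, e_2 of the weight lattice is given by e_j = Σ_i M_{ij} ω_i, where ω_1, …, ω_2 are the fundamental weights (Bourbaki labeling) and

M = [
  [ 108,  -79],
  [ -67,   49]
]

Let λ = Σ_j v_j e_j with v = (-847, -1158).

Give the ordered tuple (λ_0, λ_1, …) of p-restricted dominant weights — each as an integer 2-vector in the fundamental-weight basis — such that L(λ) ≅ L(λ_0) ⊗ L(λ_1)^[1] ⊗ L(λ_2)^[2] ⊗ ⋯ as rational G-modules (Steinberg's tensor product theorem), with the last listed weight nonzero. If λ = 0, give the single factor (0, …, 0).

In the fundamental-weight basis, λ has coordinates c = M·v (v = (-847, -1158)):
  c_1 = (108)·(-847) + (-79)·(-1158) = 6
  c_2 = (-67)·(-847) + (49)·(-1158) = 7
Expand coordinatewise in base 11:
  c_1 = 6 = 6·11^0
  c_2 = 7 = 7·11^0
λ_0 = (6, 7)

((6, 7),)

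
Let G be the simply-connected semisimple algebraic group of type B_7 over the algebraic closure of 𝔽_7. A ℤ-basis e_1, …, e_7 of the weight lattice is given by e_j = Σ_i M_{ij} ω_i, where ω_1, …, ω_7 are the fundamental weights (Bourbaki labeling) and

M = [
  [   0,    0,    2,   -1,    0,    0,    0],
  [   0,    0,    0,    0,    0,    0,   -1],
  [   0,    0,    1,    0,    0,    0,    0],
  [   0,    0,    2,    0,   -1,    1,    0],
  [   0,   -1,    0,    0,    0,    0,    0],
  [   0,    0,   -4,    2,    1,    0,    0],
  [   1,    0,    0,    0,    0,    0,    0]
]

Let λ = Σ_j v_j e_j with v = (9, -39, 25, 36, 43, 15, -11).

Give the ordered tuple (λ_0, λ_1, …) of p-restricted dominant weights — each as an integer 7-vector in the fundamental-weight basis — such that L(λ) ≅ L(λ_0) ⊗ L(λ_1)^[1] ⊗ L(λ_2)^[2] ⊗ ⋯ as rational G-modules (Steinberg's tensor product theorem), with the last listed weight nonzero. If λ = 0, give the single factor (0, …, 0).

((0, 4, 4, 1, 4, 1, 2), (2, 1, 3, 3, 5, 2, 1))

Compute c_i = Σ_j M_{ij} v_j with v = (9, -39, 25, 36, 43, 15, -11):
  c_1 = 0*9 + 0*-39 + 2*25 + -1*36 + 0*43 + 0*15 + 0*-11 = 14
  c_2 = 0*9 + 0*-39 + 0*25 + 0*36 + 0*43 + 0*15 + -1*-11 = 11
  c_3 = 0*9 + 0*-39 + 1*25 + 0*36 + 0*43 + 0*15 + 0*-11 = 25
  c_4 = 0*9 + 0*-39 + 2*25 + 0*36 + -1*43 + 1*15 + 0*-11 = 22
  c_5 = 0*9 + -1*-39 + 0*25 + 0*36 + 0*43 + 0*15 + 0*-11 = 39
  c_6 = 0*9 + 0*-39 + -4*25 + 2*36 + 1*43 + 0*15 + 0*-11 = 15
  c_7 = 1*9 + 0*-39 + 0*25 + 0*36 + 0*43 + 0*15 + 0*-11 = 9
Writing each c_i in base p = 7:
  c_1 = 14 = 0·7^0 + 2·7^1
  c_2 = 11 = 4·7^0 + 1·7^1
  c_3 = 25 = 4·7^0 + 3·7^1
  c_4 = 22 = 1·7^0 + 3·7^1
  c_5 = 39 = 4·7^0 + 5·7^1
  c_6 = 15 = 1·7^0 + 2·7^1
  c_7 = 9 = 2·7^0 + 1·7^1
p-restricted factor λ_0 = (0, 4, 4, 1, 4, 1, 2)
p-restricted factor λ_1 = (2, 1, 3, 3, 5, 2, 1)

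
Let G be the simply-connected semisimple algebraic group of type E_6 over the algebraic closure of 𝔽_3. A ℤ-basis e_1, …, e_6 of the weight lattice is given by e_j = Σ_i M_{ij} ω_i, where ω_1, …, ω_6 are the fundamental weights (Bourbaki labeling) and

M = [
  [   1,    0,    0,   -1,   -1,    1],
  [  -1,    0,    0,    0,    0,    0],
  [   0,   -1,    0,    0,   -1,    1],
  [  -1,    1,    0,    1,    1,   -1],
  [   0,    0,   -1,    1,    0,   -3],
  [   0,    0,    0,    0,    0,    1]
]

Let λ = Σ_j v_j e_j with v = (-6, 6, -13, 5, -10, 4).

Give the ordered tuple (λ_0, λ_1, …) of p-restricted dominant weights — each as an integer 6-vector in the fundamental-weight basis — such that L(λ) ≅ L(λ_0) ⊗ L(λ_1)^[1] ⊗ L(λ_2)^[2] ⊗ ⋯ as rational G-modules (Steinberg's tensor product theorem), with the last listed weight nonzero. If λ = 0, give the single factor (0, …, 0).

Compute c_i = Σ_j M_{ij} v_j with v = (-6, 6, -13, 5, -10, 4):
  c_1 = (1)·(-6) + 0·6 + (0)·(-13) + (-1)·(5) + (-1)·(-10) + 1·4 = 3
  c_2 = (-1)·(-6) + 0·6 + (0)·(-13) + 0·5 + (0)·(-10) + 0·4 = 6
  c_3 = (0)·(-6) + (-1)·(6) + (0)·(-13) + 0·5 + (-1)·(-10) + 1·4 = 8
  c_4 = (-1)·(-6) + 1·6 + (0)·(-13) + 1·5 + (1)·(-10) + (-1)·(4) = 3
  c_5 = (0)·(-6) + 0·6 + (-1)·(-13) + 1·5 + (0)·(-10) + (-3)·(4) = 6
  c_6 = (0)·(-6) + 0·6 + (0)·(-13) + 0·5 + (0)·(-10) + 1·4 = 4
Expand coordinatewise in base 3:
  c_1 = 3 = 0·3^0 + 1·3^1
  c_2 = 6 = 0·3^0 + 2·3^1
  c_3 = 8 = 2·3^0 + 2·3^1
  c_4 = 3 = 0·3^0 + 1·3^1
  c_5 = 6 = 0·3^0 + 2·3^1
  c_6 = 4 = 1·3^0 + 1·3^1
Factor λ_0 = (0, 0, 2, 0, 0, 1)
Factor λ_1 = (1, 2, 2, 1, 2, 1)

((0, 0, 2, 0, 0, 1), (1, 2, 2, 1, 2, 1))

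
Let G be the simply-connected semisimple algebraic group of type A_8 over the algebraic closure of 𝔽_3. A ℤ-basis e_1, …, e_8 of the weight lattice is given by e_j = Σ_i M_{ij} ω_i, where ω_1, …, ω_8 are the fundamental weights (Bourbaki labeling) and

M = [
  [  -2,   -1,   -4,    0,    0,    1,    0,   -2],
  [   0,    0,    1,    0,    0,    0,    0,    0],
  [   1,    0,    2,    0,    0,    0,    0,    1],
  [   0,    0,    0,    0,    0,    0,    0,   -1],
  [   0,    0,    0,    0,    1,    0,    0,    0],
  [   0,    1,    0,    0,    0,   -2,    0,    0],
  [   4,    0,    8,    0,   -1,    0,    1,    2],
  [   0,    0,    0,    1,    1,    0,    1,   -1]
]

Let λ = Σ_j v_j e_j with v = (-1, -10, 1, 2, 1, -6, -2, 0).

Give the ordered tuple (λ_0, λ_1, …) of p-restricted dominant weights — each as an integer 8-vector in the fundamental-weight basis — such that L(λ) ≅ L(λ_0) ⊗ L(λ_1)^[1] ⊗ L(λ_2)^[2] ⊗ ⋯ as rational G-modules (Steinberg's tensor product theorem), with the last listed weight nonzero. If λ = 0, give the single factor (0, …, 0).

Converting to the ω-basis (c_i = row i of M dotted with v = (-1, -10, 1, 2, 1, -6, -2, 0)):
  c_1 = -2*-1 + -1*-10 + -4*1 + 0*2 + 0*1 + 1*-6 + 0*-2 + -2*0 = 2
  c_2 = 0*-1 + 0*-10 + 1*1 + 0*2 + 0*1 + 0*-6 + 0*-2 + 0*0 = 1
  c_3 = 1*-1 + 0*-10 + 2*1 + 0*2 + 0*1 + 0*-6 + 0*-2 + 1*0 = 1
  c_4 = 0*-1 + 0*-10 + 0*1 + 0*2 + 0*1 + 0*-6 + 0*-2 + -1*0 = 0
  c_5 = 0*-1 + 0*-10 + 0*1 + 0*2 + 1*1 + 0*-6 + 0*-2 + 0*0 = 1
  c_6 = 0*-1 + 1*-10 + 0*1 + 0*2 + 0*1 + -2*-6 + 0*-2 + 0*0 = 2
  c_7 = 4*-1 + 0*-10 + 8*1 + 0*2 + -1*1 + 0*-6 + 1*-2 + 2*0 = 1
  c_8 = 0*-1 + 0*-10 + 0*1 + 1*2 + 1*1 + 0*-6 + 1*-2 + -1*0 = 1
p = 3; digits c_i = Σ_j d_{ij}·3^j, 0 ≤ d_{ij} < 3:
  c_1 = 2 = 2·3^0
  c_2 = 1 = 1·3^0
  c_3 = 1 = 1·3^0
  c_4 = 0
  c_5 = 1 = 1·3^0
  c_6 = 2 = 2·3^0
  c_7 = 1 = 1·3^0
  c_8 = 1 = 1·3^0
p-restricted factor λ_0 = (2, 1, 1, 0, 1, 2, 1, 1)

((2, 1, 1, 0, 1, 2, 1, 1),)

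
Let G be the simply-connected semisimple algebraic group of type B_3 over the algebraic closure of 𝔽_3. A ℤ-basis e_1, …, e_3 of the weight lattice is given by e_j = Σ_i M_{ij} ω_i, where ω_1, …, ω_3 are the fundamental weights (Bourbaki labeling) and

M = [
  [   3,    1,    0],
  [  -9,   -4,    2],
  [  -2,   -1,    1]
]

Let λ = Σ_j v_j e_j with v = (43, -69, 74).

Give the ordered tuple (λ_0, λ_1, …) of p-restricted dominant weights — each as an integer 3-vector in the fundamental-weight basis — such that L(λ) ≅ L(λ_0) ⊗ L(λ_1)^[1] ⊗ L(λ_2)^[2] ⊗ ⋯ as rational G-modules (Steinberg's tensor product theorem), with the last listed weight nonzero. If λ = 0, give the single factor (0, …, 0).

((0, 1, 0), (2, 0, 1), (0, 1, 0), (2, 1, 2))

Converting to the ω-basis (c_i = row i of M dotted with v = (43, -69, 74)):
  c_1 = 3*43 + 1*-69 + 0*74 = 60
  c_2 = -9*43 + -4*-69 + 2*74 = 37
  c_3 = -2*43 + -1*-69 + 1*74 = 57
Base-3 expansion of each c_i:
  c_1 = 60 = 0·3^0 + 2·3^1 + 0·3^2 + 2·3^3
  c_2 = 37 = 1·3^0 + 0·3^1 + 1·3^2 + 1·3^3
  c_3 = 57 = 0·3^0 + 1·3^1 + 0·3^2 + 2·3^3
Factor λ_0 = (0, 1, 0)
Factor λ_1 = (2, 0, 1)
Factor λ_2 = (0, 1, 0)
Factor λ_3 = (2, 1, 2)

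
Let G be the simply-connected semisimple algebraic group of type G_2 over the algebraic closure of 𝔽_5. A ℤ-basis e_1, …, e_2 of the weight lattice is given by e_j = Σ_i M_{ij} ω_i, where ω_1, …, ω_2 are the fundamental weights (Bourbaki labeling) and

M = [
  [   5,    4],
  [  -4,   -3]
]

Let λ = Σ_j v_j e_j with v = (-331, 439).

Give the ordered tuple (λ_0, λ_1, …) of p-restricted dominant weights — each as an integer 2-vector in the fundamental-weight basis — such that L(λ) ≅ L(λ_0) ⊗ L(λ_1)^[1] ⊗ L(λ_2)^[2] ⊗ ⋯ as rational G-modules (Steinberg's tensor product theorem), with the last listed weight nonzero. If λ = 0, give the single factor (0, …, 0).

((1, 2), (0, 1), (4, 0))

In the fundamental-weight basis, λ has coordinates c = M·v (v = (-331, 439)):
  c_1 = 5*-331 + 4*439 = 101
  c_2 = -4*-331 + -3*439 = 7
p = 5; digits c_i = Σ_j d_{ij}·5^j, 0 ≤ d_{ij} < 5:
  c_1 = 101 = 1·5^0 + 0·5^1 + 4·5^2
  c_2 = 7 = 2·5^0 + 1·5^1
Factor λ_0 = (1, 2)
Factor λ_1 = (0, 1)
Factor λ_2 = (4, 0)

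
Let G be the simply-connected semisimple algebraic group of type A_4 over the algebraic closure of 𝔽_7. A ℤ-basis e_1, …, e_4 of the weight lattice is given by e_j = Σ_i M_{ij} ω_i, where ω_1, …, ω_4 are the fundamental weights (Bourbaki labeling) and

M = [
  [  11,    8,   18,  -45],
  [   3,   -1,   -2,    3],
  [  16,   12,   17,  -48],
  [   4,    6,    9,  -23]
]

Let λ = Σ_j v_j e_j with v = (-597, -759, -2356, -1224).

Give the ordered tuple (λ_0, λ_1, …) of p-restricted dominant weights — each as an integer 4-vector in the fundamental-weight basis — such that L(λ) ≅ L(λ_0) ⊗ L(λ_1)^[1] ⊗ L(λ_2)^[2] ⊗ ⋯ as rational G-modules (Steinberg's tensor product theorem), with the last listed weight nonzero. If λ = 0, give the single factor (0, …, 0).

((5, 1, 5, 6), (4, 1, 5, 0))

ω-coordinates c = M·v, v = (-597, -759, -2356, -1224):
  c_1 = 11*-597 + 8*-759 + 18*-2356 + -45*-1224 = 33
  c_2 = 3*-597 + -1*-759 + -2*-2356 + 3*-1224 = 8
  c_3 = 16*-597 + 12*-759 + 17*-2356 + -48*-1224 = 40
  c_4 = 4*-597 + 6*-759 + 9*-2356 + -23*-1224 = 6
p = 7; digits c_i = Σ_j d_{ij}·7^j, 0 ≤ d_{ij} < 7:
  c_1 = 33 = 5·7^0 + 4·7^1
  c_2 = 8 = 1·7^0 + 1·7^1
  c_3 = 40 = 5·7^0 + 5·7^1
  c_4 = 6 = 6·7^0
Factor λ_0 = (5, 1, 5, 6)
Factor λ_1 = (4, 1, 5, 0)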